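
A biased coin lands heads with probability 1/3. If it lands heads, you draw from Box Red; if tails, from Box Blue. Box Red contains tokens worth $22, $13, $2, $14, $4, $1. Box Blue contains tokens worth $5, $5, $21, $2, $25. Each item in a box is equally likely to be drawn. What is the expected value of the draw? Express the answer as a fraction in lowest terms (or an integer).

488/45 dollars

E[X | Box Red] = (22 + 13 + 2 + 14 + 4 + 1)/6 = 28/3
E[X | Box Blue] = (5 + 5 + 21 + 2 + 25)/5 = 58/5
E[X] = (1/3)·28/3 + (2/3)·58/5 = 488/45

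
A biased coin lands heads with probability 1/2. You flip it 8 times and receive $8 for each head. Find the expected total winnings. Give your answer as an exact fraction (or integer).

E[#heads] = 8·1/2 = 4 (linearity over flips).
E[winnings] = 8·4 = 32.

$32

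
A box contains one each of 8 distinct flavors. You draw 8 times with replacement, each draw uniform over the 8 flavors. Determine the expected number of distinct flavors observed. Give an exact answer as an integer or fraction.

11012415/2097152

Let Xⱼ=1 if type j appears at least once. P(Xⱼ=1) = 1 − ((8−1)/8)^8 = 11012415/16777216.
E[#distinct] = 8·11012415/16777216 = 11012415/2097152.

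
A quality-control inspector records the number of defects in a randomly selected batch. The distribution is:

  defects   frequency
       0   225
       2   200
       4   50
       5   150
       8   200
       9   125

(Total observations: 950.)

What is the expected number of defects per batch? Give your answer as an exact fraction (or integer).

163/38

Total = 950, so P(defects=0) = 225/950, etc.
E[X] = (9/38)·0 + (4/19)·2 + (1/19)·4 + (3/19)·5 + (4/19)·8 + (5/38)·9
     = 163/38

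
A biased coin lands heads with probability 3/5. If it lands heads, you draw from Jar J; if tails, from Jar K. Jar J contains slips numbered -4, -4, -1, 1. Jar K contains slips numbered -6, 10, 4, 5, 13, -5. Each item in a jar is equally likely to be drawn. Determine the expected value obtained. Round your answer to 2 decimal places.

E[X | Jar J] = (-4 − 4 − 1 + 1)/4 = -2
E[X | Jar K] = (-6 + 10 + 4 + 5 + 13 − 5)/6 = 7/2
E[X] = (3/5)·(-2) + (2/5)·7/2 = 1/5 ≈ 0.20

0.20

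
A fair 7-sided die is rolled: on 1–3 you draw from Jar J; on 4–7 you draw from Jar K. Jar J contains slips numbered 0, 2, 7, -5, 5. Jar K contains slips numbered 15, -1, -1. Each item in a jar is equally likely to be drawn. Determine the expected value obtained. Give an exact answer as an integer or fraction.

E[X | Jar J] = (0 + 2 + 7 − 5 + 5)/5 = 9/5
E[X | Jar K] = (15 − 1 − 1)/3 = 13/3
E[X] = (3/7)·9/5 + (4/7)·13/3 = 341/105

341/105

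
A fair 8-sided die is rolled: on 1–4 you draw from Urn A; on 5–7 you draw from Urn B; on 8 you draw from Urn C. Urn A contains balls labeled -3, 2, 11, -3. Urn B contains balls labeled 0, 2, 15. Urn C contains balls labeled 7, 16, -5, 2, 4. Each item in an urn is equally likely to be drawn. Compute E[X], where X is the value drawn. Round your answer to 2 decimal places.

3.60

E[X | Urn A] = (-3 + 2 + 11 − 3)/4 = 7/4
E[X | Urn B] = (0 + 2 + 15)/3 = 17/3
E[X | Urn C] = (7 + 16 − 5 + 2 + 4)/5 = 24/5
E[X] = (1/2)·7/4 + (3/8)·17/3 + (1/8)·24/5 = 18/5 ≈ 3.60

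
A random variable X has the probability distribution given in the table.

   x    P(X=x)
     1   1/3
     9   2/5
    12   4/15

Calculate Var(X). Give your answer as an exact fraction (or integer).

E[X] = (1/3)·1 + (2/5)·9 + (4/15)·12 = 107/15
E[X²] = (1/3)·1 + (2/5)·81 + (4/15)·144 = 1067/15
Var(X) = 1067/15 − (107/15)² = 4556/225

4556/225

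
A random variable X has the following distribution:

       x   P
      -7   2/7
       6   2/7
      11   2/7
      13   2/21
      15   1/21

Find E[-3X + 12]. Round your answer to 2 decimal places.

E[-3x+12] = (2/7)·33 + (2/7)·(-6) + (2/7)·(-21) + (2/21)·(-27) + (1/21)·(-33)
     = -17/7 ≈ -2.43

-2.43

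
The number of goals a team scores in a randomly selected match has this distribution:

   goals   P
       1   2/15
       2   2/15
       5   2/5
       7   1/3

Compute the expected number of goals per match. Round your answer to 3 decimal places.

E[X] = (2/15)·1 + (2/15)·2 + (2/5)·5 + (1/3)·7
     = 71/15 ≈ 4.733

4.733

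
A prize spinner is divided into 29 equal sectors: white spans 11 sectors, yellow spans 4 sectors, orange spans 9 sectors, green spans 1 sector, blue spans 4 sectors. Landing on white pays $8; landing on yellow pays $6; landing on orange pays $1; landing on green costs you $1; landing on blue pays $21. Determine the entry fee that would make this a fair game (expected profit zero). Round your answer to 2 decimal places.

E[payout] = (11/29)·8 + (4/29)·6 + (9/29)·1 + (1/29)·(-1) + (4/29)·21 = 204/29
Fair fee = E[payout] = 204/29 ≈ $7.03

$7.03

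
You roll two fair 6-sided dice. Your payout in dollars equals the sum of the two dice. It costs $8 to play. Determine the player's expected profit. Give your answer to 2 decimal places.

Distribution of the sum of the two dice: 2 w.p. 1/36, 3 w.p. 1/18, 4 w.p. 1/12, 5 w.p. 1/9, 6 w.p. 5/36, 7 w.p. 1/6, …
E[payout] = (1/36)·2 + (1/18)·3 + (1/12)·4 + (1/9)·5 + (5/36)·6 + (1/6)·7 + (5/36)·8 + (1/9)·9 + (1/12)·10 + (1/18)·11 + (1/36)·12 = 7
Expected profit = 7 − 8 = -1 ≈ -$1.00

-$1.00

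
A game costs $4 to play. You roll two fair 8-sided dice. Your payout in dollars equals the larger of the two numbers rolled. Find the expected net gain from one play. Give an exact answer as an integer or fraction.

Distribution of the larger of the two numbers rolled: 1 w.p. 1/64, 2 w.p. 3/64, 3 w.p. 5/64, 4 w.p. 7/64, 5 w.p. 9/64, 6 w.p. 11/64, …
E[payout] = (1/64)·1 + (3/64)·2 + (5/64)·3 + (7/64)·4 + (9/64)·5 + (11/64)·6 + (13/64)·7 + (15/64)·8 = 93/16
Expected profit = 93/16 − 4 = 29/16

29/16 dollars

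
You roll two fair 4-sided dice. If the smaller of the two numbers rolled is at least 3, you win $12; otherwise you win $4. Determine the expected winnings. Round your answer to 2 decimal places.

E[payout] = (3/4)·4 + (1/4)·12 = 6
≈ $6.00

$6.00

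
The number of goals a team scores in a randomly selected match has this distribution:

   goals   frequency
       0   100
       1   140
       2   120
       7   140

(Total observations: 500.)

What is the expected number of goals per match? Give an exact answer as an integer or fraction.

68/25

Total = 500, so P(goals=0) = 100/500, etc.
E[X] = (1/5)·0 + (7/25)·1 + (6/25)·2 + (7/25)·7
     = 68/25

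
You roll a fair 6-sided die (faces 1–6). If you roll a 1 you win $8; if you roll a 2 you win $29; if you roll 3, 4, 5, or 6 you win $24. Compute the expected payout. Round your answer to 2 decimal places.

E[payout] = (1/6)·8 + (2/3)·24 + (1/6)·29 = 133/6
≈ $22.17

$22.17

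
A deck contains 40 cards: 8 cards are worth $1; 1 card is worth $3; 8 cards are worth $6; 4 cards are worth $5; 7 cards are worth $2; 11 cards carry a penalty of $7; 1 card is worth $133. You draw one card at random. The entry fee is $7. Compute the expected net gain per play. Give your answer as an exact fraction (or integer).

-131/40 dollars

E[payout] = (8/40)·1 + (1/40)·3 + (8/40)·6 + (4/40)·5 + (7/40)·2 + (11/40)·(-7) + (1/40)·133 = 149/40
Expected profit = 149/40 − 7 = -131/40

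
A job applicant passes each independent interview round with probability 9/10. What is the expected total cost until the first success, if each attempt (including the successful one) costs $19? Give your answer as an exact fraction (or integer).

190/9 dollars

E[#attempts] = 1/p = 10/9; E[cost] = 19·10/9 = 190/9.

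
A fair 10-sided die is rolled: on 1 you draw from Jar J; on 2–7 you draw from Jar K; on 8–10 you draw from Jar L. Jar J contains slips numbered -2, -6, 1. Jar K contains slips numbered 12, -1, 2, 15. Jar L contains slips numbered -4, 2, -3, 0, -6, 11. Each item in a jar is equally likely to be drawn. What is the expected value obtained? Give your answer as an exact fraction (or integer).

119/30

E[X | Jar J] = (-2 − 6 + 1)/3 = -7/3
E[X | Jar K] = (12 − 1 + 2 + 15)/4 = 7
E[X | Jar L] = (-4 + 2 − 3 + 0 − 6 + 11)/6 = 0
E[X] = (1/10)·(-7/3) + (3/5)·7 + (3/10)·0 = 119/30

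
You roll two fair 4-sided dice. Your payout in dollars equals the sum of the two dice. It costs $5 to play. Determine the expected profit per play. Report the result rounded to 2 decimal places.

$0.00

Distribution of the sum of the two dice: 2 w.p. 1/16, 3 w.p. 1/8, 4 w.p. 3/16, 5 w.p. 1/4, 6 w.p. 3/16, 7 w.p. 1/8, …
E[payout] = (1/16)·2 + (1/8)·3 + (3/16)·4 + (1/4)·5 + (3/16)·6 + (1/8)·7 + (1/16)·8 = 5
Expected profit = 5 − 5 = 0 ≈ $0.00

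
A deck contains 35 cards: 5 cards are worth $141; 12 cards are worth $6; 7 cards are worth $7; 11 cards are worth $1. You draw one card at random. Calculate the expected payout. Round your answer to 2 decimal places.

$23.91

E[payout] = (5/35)·141 + (12/35)·6 + (7/35)·7 + (11/35)·1 = 837/35
≈ $23.91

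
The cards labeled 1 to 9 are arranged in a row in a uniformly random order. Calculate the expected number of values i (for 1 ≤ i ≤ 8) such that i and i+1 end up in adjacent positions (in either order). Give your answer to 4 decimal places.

1.7778

For each i ∈ {1,…,8}, let Xᵢ = 1 if i and i+1 are adjacent. P(Xᵢ=1) = 2·(9−1)!/9! = 2/9.
By linearity, E[ΣXᵢ] = (8)·(2/9) = 16/9.
≈ 1.7778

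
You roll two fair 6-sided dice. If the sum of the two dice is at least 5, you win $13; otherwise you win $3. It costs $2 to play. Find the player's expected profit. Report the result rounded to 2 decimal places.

$9.33

E[payout] = (1/6)·3 + (5/6)·13 = 34/3
Expected profit = 34/3 − 2 = 28/3 ≈ $9.33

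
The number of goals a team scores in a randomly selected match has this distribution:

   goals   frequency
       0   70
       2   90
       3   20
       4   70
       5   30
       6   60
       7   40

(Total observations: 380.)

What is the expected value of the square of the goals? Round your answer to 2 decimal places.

17.18

Total = 380, so P(goals=0) = 70/380, etc.
E[X²] = (7/38)·0 + (9/38)·4 + (1/19)·9 + (7/38)·16 + (3/38)·25 + (3/19)·36 + (2/19)·49
     = 653/38 ≈ 17.18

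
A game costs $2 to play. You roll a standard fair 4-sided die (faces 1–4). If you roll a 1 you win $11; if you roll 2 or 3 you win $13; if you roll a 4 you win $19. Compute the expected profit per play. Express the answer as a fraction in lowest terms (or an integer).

$12

E[payout] = (1/4)·11 + (1/2)·13 + (1/4)·19 = 14
Expected profit = 14 − 2 = 12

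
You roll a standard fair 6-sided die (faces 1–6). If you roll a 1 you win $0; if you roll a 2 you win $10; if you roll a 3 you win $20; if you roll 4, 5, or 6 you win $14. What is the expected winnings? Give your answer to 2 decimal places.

E[payout] = (1/6)·0 + (1/6)·10 + (1/2)·14 + (1/6)·20 = 12
≈ $12.00

$12.00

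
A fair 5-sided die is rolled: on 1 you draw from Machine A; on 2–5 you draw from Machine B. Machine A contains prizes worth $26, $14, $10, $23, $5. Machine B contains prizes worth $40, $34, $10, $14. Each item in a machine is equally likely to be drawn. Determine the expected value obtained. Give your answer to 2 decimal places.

$22.72

E[X | Machine A] = (26 + 14 + 10 + 23 + 5)/5 = 78/5
E[X | Machine B] = (40 + 34 + 10 + 14)/4 = 49/2
E[X] = (1/5)·78/5 + (4/5)·49/2 = 568/25 ≈ 22.72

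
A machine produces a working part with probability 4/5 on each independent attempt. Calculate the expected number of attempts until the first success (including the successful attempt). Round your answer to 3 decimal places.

1.250

For a geometric distribution, E[trials] = 1/p = 1/(4/5) = 5/4.
≈ 1.250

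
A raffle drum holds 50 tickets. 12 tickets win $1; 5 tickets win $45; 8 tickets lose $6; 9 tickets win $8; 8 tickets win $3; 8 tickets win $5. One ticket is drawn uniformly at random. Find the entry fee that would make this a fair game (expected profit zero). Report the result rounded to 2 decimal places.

$6.50

E[payout] = (12/50)·1 + (5/50)·45 + (8/50)·(-6) + (9/50)·8 + (8/50)·3 + (8/50)·5 = 13/2
Fair fee = E[payout] = 13/2 ≈ $6.50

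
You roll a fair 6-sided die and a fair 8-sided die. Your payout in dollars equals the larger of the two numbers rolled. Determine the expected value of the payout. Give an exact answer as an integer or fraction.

Distribution of the larger of the two numbers rolled: 1 w.p. 1/48, 2 w.p. 1/16, 3 w.p. 5/48, 4 w.p. 7/48, 5 w.p. 3/16, 6 w.p. 11/48, …
E[payout] = (1/48)·1 + (1/16)·2 + (5/48)·3 + (7/48)·4 + (3/16)·5 + (11/48)·6 + (1/8)·7 + (1/8)·8 = 251/48

251/48 dollars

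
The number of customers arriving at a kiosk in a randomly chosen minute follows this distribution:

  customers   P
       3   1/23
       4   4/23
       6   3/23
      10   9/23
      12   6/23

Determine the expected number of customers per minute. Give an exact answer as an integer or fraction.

199/23

E[X] = (1/23)·3 + (4/23)·4 + (3/23)·6 + (9/23)·10 + (6/23)·12
     = 199/23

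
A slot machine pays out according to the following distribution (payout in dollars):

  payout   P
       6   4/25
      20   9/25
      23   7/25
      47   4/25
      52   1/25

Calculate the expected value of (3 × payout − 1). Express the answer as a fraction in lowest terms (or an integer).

E[3x-1] = (4/25)·17 + (9/25)·59 + (7/25)·68 + (4/25)·140 + (1/25)·155
     = 358/5

358/5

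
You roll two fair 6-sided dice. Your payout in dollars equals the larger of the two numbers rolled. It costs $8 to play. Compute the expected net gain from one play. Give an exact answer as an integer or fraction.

-127/36 dollars

Distribution of the larger of the two numbers rolled: 1 w.p. 1/36, 2 w.p. 1/12, 3 w.p. 5/36, 4 w.p. 7/36, 5 w.p. 1/4, 6 w.p. 11/36
E[payout] = (1/36)·1 + (1/12)·2 + (5/36)·3 + (7/36)·4 + (1/4)·5 + (11/36)·6 = 161/36
Expected profit = 161/36 − 8 = -127/36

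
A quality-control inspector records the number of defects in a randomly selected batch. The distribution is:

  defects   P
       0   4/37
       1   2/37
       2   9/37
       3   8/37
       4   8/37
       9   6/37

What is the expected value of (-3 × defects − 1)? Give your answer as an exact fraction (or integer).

E[-3x-1] = (4/37)·(-1) + (2/37)·(-4) + (9/37)·(-7) + (8/37)·(-10) + (8/37)·(-13) + (6/37)·(-28)
     = -427/37

-427/37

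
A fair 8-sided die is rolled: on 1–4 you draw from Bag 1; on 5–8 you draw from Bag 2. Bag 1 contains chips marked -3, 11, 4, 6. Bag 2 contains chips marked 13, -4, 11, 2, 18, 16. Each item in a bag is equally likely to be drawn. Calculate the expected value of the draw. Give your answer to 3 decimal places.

E[X | Bag 1] = (-3 + 11 + 4 + 6)/4 = 9/2
E[X | Bag 2] = (13 − 4 + 11 + 2 + 18 + 16)/6 = 28/3
E[X] = (1/2)·9/2 + (1/2)·28/3 = 83/12 ≈ 6.917

6.917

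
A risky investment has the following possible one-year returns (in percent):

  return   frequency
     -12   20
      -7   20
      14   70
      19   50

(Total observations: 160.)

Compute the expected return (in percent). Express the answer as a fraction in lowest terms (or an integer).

155/16

Total = 160, so P(return=-12) = 20/160, etc.
E[X] = (1/8)·(-12) + (1/8)·(-7) + (7/16)·14 + (5/16)·19
     = 155/16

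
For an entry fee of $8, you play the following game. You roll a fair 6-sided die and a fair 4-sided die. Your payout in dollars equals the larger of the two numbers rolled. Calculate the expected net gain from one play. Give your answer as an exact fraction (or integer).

Distribution of the larger of the two numbers rolled: 1 w.p. 1/24, 2 w.p. 1/8, 3 w.p. 5/24, 4 w.p. 7/24, 5 w.p. 1/6, 6 w.p. 1/6
E[payout] = (1/24)·1 + (1/8)·2 + (5/24)·3 + (7/24)·4 + (1/6)·5 + (1/6)·6 = 47/12
Expected profit = 47/12 − 8 = -49/12

-49/12 dollars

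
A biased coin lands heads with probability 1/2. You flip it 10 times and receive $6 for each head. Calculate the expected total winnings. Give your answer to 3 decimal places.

E[#heads] = 10·1/2 = 5 (linearity over flips).
E[winnings] = 6·5 = 30.
≈ 30.000

$30.000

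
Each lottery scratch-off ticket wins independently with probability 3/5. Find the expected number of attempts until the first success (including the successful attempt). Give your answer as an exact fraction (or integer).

5/3

For a geometric distribution, E[trials] = 1/p = 1/(3/5) = 5/3.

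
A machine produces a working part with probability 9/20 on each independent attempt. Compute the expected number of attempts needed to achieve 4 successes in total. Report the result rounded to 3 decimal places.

By linearity (sum of 4 independent geometric waits), E[trials] = 4/p = 4/(9/20) = 80/9.
≈ 8.889

8.889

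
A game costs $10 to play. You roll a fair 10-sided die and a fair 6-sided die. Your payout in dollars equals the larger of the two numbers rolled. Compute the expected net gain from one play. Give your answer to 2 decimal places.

-$3.92

Distribution of the larger of the two numbers rolled: 1 w.p. 1/60, 2 w.p. 1/20, 3 w.p. 1/12, 4 w.p. 7/60, 5 w.p. 3/20, 6 w.p. 11/60, …
E[payout] = (1/60)·1 + (1/20)·2 + (1/12)·3 + (7/60)·4 + (3/20)·5 + (11/60)·6 + (1/10)·7 + (1/10)·8 + (1/10)·9 + (1/10)·10 = 73/12
Expected profit = 73/12 − 10 = -47/12 ≈ -$3.92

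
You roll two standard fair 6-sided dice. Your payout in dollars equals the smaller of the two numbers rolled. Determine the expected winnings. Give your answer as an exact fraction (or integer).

91/36 dollars

Distribution of the smaller of the two numbers rolled: 1 w.p. 11/36, 2 w.p. 1/4, 3 w.p. 7/36, 4 w.p. 5/36, 5 w.p. 1/12, 6 w.p. 1/36
E[payout] = (11/36)·1 + (1/4)·2 + (7/36)·3 + (5/36)·4 + (1/12)·5 + (1/36)·6 = 91/36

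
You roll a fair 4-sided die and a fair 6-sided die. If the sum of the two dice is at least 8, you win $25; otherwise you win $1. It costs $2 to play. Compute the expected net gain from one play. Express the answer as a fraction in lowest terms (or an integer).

E[payout] = (3/4)·1 + (1/4)·25 = 7
Expected profit = 7 − 2 = 5

$5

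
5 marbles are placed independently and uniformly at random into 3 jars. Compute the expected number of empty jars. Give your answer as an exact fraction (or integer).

32/81

Let Xⱼ=1 if jar j is empty. P(Xⱼ=1) = ((3-1)/3)^5 = 32/243.
By linearity, E[#empty] = 3·32/243 = 32/81.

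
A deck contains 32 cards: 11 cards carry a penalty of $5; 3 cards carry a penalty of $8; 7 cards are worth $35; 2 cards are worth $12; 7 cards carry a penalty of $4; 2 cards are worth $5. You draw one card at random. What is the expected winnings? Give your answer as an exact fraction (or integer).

E[payout] = (11/32)·(-5) + (3/32)·(-8) + (7/32)·35 + (2/32)·12 + (7/32)·(-4) + (2/32)·5 = 43/8

43/8 dollars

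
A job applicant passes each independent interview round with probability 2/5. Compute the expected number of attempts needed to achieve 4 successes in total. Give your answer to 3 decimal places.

By linearity (sum of 4 independent geometric waits), E[trials] = 4/p = 4/(2/5) = 10.
≈ 10.000

10.000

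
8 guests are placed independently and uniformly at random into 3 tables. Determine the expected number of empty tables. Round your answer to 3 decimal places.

Let Xⱼ=1 if table j is empty. P(Xⱼ=1) = ((3-1)/3)^8 = 256/6561.
By linearity, E[#empty] = 3·256/6561 = 256/2187.
≈ 0.117

0.117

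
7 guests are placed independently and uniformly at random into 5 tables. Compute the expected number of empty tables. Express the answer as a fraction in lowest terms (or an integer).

16384/15625

Let Xⱼ=1 if table j is empty. P(Xⱼ=1) = ((5-1)/5)^7 = 16384/78125.
By linearity, E[#empty] = 5·16384/78125 = 16384/15625.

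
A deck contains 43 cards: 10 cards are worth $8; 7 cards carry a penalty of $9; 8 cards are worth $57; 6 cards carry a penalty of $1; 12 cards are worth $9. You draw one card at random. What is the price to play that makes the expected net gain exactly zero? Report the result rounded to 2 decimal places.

$13.37

E[payout] = (10/43)·8 + (7/43)·(-9) + (8/43)·57 + (6/43)·(-1) + (12/43)·9 = 575/43
Fair fee = E[payout] = 575/43 ≈ $13.37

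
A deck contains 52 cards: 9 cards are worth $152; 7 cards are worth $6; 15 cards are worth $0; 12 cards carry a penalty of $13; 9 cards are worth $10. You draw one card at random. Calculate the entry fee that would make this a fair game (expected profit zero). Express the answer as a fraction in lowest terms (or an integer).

336/13 dollars

E[payout] = (9/52)·152 + (7/52)·6 + (15/52)·0 + (12/52)·(-13) + (9/52)·10 = 336/13
Fair fee = E[payout] = 336/13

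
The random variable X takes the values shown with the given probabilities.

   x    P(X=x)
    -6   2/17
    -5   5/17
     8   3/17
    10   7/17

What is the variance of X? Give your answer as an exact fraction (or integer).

15264/289

E[X] = (2/17)·(-6) + (5/17)·(-5) + (3/17)·8 + (7/17)·10 = 57/17
E[X²] = (2/17)·36 + (5/17)·25 + (3/17)·64 + (7/17)·100 = 1089/17
Var(X) = 1089/17 − (57/17)² = 15264/289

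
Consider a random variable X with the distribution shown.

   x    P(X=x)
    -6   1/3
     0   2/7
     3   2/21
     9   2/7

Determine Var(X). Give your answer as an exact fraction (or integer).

E[X] = (1/3)·(-6) + (2/7)·0 + (2/21)·3 + (2/7)·9 = 6/7
E[X²] = (1/3)·36 + (2/7)·0 + (2/21)·9 + (2/7)·81 = 36
Var(X) = 36 − (6/7)² = 1728/49

1728/49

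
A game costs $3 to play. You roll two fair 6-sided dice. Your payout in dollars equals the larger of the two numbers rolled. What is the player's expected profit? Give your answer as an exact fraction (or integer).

53/36 dollars

Distribution of the larger of the two numbers rolled: 1 w.p. 1/36, 2 w.p. 1/12, 3 w.p. 5/36, 4 w.p. 7/36, 5 w.p. 1/4, 6 w.p. 11/36
E[payout] = (1/36)·1 + (1/12)·2 + (5/36)·3 + (7/36)·4 + (1/4)·5 + (11/36)·6 = 161/36
Expected profit = 161/36 − 3 = 53/36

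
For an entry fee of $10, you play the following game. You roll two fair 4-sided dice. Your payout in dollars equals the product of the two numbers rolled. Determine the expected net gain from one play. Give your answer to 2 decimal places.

-$3.75

Distribution of the product of the two numbers rolled: 1 w.p. 1/16, 2 w.p. 1/8, 3 w.p. 1/8, 4 w.p. 3/16, 6 w.p. 1/8, 8 w.p. 1/8, …
E[payout] = (1/16)·1 + (1/8)·2 + (1/8)·3 + (3/16)·4 + (1/8)·6 + (1/8)·8 + (1/16)·9 + (1/8)·12 + (1/16)·16 = 25/4
Expected profit = 25/4 − 10 = -15/4 ≈ -$3.75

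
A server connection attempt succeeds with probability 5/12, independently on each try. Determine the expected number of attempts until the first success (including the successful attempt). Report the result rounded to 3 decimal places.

2.400

For a geometric distribution, E[trials] = 1/p = 1/(5/12) = 12/5.
≈ 2.400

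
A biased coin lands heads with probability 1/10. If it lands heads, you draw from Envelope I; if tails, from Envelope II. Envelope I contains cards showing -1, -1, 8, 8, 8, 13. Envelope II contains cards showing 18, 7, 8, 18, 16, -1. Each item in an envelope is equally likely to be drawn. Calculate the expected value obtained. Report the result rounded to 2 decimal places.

E[X | Envelope I] = (-1 − 1 + 8 + 8 + 8 + 13)/6 = 35/6
E[X | Envelope II] = (18 + 7 + 8 + 18 + 16 − 1)/6 = 11
E[X] = (1/10)·35/6 + (9/10)·11 = 629/60 ≈ 10.48

10.48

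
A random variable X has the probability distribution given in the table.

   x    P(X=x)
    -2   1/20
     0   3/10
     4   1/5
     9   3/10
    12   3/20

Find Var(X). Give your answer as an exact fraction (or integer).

E[X] = (1/20)·(-2) + (3/10)·0 + (1/5)·4 + (3/10)·9 + (3/20)·12 = 26/5
E[X²] = (1/20)·4 + (3/10)·0 + (1/5)·16 + (3/10)·81 + (3/20)·144 = 493/10
Var(X) = 493/10 − (26/5)² = 1113/50

1113/50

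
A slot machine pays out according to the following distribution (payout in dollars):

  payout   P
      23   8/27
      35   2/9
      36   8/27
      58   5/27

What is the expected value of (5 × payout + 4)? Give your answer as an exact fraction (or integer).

184

E[5x+4] = (8/27)·119 + (2/9)·179 + (8/27)·184 + (5/27)·294
     = 184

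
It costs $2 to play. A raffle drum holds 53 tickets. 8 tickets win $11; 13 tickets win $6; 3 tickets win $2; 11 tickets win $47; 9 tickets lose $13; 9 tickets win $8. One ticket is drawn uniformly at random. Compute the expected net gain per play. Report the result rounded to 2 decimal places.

$10.15

E[payout] = (8/53)·11 + (13/53)·6 + (3/53)·2 + (11/53)·47 + (9/53)·(-13) + (9/53)·8 = 644/53
Expected profit = 644/53 − 2 = 538/53 ≈ $10.15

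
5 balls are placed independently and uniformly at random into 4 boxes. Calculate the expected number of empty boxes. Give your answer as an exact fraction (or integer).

Let Xⱼ=1 if box j is empty. P(Xⱼ=1) = ((4-1)/4)^5 = 243/1024.
By linearity, E[#empty] = 4·243/1024 = 243/256.

243/256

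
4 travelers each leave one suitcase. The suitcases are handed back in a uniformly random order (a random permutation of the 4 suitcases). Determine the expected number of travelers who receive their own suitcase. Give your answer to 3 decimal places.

Let Xᵢ = 1 if person i gets their own suitcase. For each i, P(Xᵢ=1) = 1/4.
By linearity of expectation, E[X₁+…+X_4] = 4·(1/4) = 1.
≈ 1.000

1.000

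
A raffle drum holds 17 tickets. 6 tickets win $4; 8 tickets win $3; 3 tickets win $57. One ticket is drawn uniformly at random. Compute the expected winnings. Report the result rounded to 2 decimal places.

$12.88

E[payout] = (6/17)·4 + (8/17)·3 + (3/17)·57 = 219/17
≈ $12.88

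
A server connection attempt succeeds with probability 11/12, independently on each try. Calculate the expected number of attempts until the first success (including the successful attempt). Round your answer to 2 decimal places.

For a geometric distribution, E[trials] = 1/p = 1/(11/12) = 12/11.
≈ 1.09

1.09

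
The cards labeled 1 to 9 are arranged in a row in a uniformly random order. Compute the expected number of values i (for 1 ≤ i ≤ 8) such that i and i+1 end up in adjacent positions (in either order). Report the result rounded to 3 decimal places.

1.778

For each i ∈ {1,…,8}, let Xᵢ = 1 if i and i+1 are adjacent. P(Xᵢ=1) = 2·(9−1)!/9! = 2/9.
By linearity, E[ΣXᵢ] = (8)·(2/9) = 16/9.
≈ 1.778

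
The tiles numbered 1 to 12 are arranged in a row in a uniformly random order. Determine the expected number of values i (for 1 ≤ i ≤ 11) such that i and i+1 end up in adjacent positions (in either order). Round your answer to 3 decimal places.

For each i ∈ {1,…,11}, let Xᵢ = 1 if i and i+1 are adjacent. P(Xᵢ=1) = 2·(12−1)!/12! = 2/12.
By linearity, E[ΣXᵢ] = (11)·(2/12) = 11/6.
≈ 1.833

1.833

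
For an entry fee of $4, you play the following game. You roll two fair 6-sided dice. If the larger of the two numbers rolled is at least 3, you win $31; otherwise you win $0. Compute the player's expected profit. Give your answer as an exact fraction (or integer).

212/9 dollars

E[payout] = (1/9)·0 + (8/9)·31 = 248/9
Expected profit = 248/9 − 4 = 212/9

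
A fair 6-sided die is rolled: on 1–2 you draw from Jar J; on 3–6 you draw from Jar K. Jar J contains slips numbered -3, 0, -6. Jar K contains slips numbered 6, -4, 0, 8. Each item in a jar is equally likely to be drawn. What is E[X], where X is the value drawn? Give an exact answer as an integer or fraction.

E[X | Jar J] = (-3 + 0 − 6)/3 = -3
E[X | Jar K] = (6 − 4 + 0 + 8)/4 = 5/2
E[X] = (1/3)·(-3) + (2/3)·5/2 = 2/3

2/3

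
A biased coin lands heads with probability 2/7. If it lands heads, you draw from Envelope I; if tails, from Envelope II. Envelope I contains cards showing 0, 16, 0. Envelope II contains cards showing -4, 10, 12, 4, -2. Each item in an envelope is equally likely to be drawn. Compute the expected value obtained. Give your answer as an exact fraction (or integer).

E[X | Envelope I] = (0 + 16 + 0)/3 = 16/3
E[X | Envelope II] = (-4 + 10 + 12 + 4 − 2)/5 = 4
E[X] = (2/7)·16/3 + (5/7)·4 = 92/21

92/21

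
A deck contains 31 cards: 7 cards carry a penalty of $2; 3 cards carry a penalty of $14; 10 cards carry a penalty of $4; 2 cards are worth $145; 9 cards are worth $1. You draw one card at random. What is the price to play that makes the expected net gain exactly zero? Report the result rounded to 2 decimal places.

E[payout] = (7/31)·(-2) + (3/31)·(-14) + (10/31)·(-4) + (2/31)·145 + (9/31)·1 = 203/31
Fair fee = E[payout] = 203/31 ≈ $6.55

$6.55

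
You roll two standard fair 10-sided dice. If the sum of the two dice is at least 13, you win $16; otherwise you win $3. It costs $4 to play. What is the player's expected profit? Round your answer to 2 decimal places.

$3.68

E[payout] = (16/25)·3 + (9/25)·16 = 192/25
Expected profit = 192/25 − 4 = 92/25 ≈ $3.68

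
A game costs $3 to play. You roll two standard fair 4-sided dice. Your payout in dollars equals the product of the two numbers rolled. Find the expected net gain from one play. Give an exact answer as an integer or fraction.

Distribution of the product of the two numbers rolled: 1 w.p. 1/16, 2 w.p. 1/8, 3 w.p. 1/8, 4 w.p. 3/16, 6 w.p. 1/8, 8 w.p. 1/8, …
E[payout] = (1/16)·1 + (1/8)·2 + (1/8)·3 + (3/16)·4 + (1/8)·6 + (1/8)·8 + (1/16)·9 + (1/8)·12 + (1/16)·16 = 25/4
Expected profit = 25/4 − 3 = 13/4

13/4 dollars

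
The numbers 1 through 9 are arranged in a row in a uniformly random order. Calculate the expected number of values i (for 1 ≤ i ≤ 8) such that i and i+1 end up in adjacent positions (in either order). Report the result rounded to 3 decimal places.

For each i ∈ {1,…,8}, let Xᵢ = 1 if i and i+1 are adjacent. P(Xᵢ=1) = 2·(9−1)!/9! = 2/9.
By linearity, E[ΣXᵢ] = (8)·(2/9) = 16/9.
≈ 1.778

1.778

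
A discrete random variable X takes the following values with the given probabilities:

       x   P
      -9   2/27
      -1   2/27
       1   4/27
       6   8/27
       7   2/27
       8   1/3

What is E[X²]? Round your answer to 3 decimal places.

E[X²] = (2/27)·81 + (2/27)·1 + (4/27)·1 + (8/27)·36 + (2/27)·49 + (1/3)·64
     = 1130/27 ≈ 41.852

41.852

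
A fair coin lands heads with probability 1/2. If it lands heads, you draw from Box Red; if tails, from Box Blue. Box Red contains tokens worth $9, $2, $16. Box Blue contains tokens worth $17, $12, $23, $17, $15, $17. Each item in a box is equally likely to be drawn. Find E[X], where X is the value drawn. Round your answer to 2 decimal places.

$12.92

E[X | Box Red] = (9 + 2 + 16)/3 = 9
E[X | Box Blue] = (17 + 12 + 23 + 17 + 15 + 17)/6 = 101/6
E[X] = (1/2)·9 + (1/2)·101/6 = 155/12 ≈ 12.92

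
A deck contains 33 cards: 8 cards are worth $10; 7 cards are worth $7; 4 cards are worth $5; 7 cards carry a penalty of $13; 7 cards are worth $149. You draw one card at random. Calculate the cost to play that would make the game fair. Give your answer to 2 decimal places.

$33.36

E[payout] = (8/33)·10 + (7/33)·7 + (4/33)·5 + (7/33)·(-13) + (7/33)·149 = 367/11
Fair fee = E[payout] = 367/11 ≈ $33.36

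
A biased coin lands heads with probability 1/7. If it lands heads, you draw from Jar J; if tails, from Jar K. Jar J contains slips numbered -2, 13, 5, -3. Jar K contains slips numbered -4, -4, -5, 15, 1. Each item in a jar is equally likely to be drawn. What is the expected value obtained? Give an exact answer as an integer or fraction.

E[X | Jar J] = (-2 + 13 + 5 − 3)/4 = 13/4
E[X | Jar K] = (-4 − 4 − 5 + 15 + 1)/5 = 3/5
E[X] = (1/7)·13/4 + (6/7)·3/5 = 137/140

137/140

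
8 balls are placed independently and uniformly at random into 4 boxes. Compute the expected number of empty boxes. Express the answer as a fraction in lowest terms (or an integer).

6561/16384

Let Xⱼ=1 if box j is empty. P(Xⱼ=1) = ((4-1)/4)^8 = 6561/65536.
By linearity, E[#empty] = 4·6561/65536 = 6561/16384.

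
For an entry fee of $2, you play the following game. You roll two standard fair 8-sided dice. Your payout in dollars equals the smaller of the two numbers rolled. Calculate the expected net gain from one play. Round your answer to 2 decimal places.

Distribution of the smaller of the two numbers rolled: 1 w.p. 15/64, 2 w.p. 13/64, 3 w.p. 11/64, 4 w.p. 9/64, 5 w.p. 7/64, 6 w.p. 5/64, …
E[payout] = (15/64)·1 + (13/64)·2 + (11/64)·3 + (9/64)·4 + (7/64)·5 + (5/64)·6 + (3/64)·7 + (1/64)·8 = 51/16
Expected profit = 51/16 − 2 = 19/16 ≈ $1.19

$1.19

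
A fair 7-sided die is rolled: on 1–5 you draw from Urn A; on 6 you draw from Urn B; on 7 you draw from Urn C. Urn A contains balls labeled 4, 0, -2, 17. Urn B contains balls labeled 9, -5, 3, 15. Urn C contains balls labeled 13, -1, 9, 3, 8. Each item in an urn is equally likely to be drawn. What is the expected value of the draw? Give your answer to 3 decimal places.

5.093

E[X | Urn A] = (4 + 0 − 2 + 17)/4 = 19/4
E[X | Urn B] = (9 − 5 + 3 + 15)/4 = 11/2
E[X | Urn C] = (13 − 1 + 9 + 3 + 8)/5 = 32/5
E[X] = (5/7)·19/4 + (1/7)·11/2 + (1/7)·32/5 = 713/140 ≈ 5.093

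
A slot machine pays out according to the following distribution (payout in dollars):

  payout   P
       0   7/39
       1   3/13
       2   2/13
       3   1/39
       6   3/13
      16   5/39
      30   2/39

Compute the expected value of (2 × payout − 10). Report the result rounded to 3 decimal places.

1.179

E[2x-10] = (7/39)·(-10) + (3/13)·(-8) + (2/13)·(-6) + (1/39)·(-4) + (3/13)·2 + (5/39)·22 + (2/39)·50
     = 46/39 ≈ 1.179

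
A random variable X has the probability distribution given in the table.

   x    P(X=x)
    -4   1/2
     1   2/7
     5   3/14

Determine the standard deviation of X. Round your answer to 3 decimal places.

3.637

E[X] = -9/14, E[X²] = 191/14
Var(X) = E[X²] − (E[X])² = 191/14 − 81/196 = 2593/196
SD(X) = √(2593/196) ≈ 3.637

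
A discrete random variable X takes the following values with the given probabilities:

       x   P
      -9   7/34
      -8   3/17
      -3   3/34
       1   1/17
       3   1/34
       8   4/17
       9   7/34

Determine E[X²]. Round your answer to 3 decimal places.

60.824

E[X²] = (7/34)·81 + (3/17)·64 + (3/34)·9 + (1/17)·1 + (1/34)·9 + (4/17)·64 + (7/34)·81
     = 1034/17 ≈ 60.824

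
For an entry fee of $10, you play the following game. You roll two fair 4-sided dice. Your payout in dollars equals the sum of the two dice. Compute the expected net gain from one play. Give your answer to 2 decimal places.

-$5.00

Distribution of the sum of the two dice: 2 w.p. 1/16, 3 w.p. 1/8, 4 w.p. 3/16, 5 w.p. 1/4, 6 w.p. 3/16, 7 w.p. 1/8, …
E[payout] = (1/16)·2 + (1/8)·3 + (3/16)·4 + (1/4)·5 + (3/16)·6 + (1/8)·7 + (1/16)·8 = 5
Expected profit = 5 − 10 = -5 ≈ -$5.00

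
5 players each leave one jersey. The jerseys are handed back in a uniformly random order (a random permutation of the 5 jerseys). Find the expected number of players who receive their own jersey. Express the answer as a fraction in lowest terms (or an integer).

Let Xᵢ = 1 if person i gets their own jersey. For each i, P(Xᵢ=1) = 1/5.
By linearity of expectation, E[X₁+…+X_5] = 5·(1/5) = 1.

1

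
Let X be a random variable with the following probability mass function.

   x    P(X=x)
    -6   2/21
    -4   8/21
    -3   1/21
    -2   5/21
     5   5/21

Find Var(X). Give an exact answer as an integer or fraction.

6410/441

E[X] = (2/21)·(-6) + (8/21)·(-4) + (1/21)·(-3) + (5/21)·(-2) + (5/21)·5 = -32/21
E[X²] = (2/21)·36 + (8/21)·16 + (1/21)·9 + (5/21)·4 + (5/21)·25 = 118/7
Var(X) = 118/7 − (-32/21)² = 6410/441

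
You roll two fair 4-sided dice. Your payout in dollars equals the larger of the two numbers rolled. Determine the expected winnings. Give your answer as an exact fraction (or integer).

25/8 dollars

Distribution of the larger of the two numbers rolled: 1 w.p. 1/16, 2 w.p. 3/16, 3 w.p. 5/16, 4 w.p. 7/16
E[payout] = (1/16)·1 + (3/16)·2 + (5/16)·3 + (7/16)·4 = 25/8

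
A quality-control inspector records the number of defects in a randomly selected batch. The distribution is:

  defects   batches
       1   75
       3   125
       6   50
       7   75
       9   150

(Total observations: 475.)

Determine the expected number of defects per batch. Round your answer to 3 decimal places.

5.526

Total = 475, so P(defects=1) = 75/475, etc.
E[X] = (3/19)·1 + (5/19)·3 + (2/19)·6 + (3/19)·7 + (6/19)·9
     = 105/19 ≈ 5.526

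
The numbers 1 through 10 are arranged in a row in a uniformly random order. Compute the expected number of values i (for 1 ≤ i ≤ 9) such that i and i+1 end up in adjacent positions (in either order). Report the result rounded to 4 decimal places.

1.8000

For each i ∈ {1,…,9}, let Xᵢ = 1 if i and i+1 are adjacent. P(Xᵢ=1) = 2·(10−1)!/10! = 2/10.
By linearity, E[ΣXᵢ] = (9)·(2/10) = 9/5.
≈ 1.8000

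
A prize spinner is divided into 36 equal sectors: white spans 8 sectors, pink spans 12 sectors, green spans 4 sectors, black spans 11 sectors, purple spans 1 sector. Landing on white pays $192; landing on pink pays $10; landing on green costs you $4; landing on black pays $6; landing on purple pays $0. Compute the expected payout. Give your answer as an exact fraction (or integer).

E[payout] = (8/36)·192 + (12/36)·10 + (4/36)·(-4) + (11/36)·6 + (1/36)·0 = 853/18

853/18 dollars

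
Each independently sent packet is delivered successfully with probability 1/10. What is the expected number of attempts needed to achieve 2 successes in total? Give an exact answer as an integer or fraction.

By linearity (sum of 2 independent geometric waits), E[trials] = 2/p = 2/(1/10) = 20.

20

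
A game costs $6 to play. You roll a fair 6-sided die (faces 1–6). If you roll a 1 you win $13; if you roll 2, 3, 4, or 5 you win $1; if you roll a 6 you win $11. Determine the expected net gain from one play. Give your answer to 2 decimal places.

-$1.33

E[payout] = (2/3)·1 + (1/6)·11 + (1/6)·13 = 14/3
Expected profit = 14/3 − 6 = -4/3 ≈ -$1.33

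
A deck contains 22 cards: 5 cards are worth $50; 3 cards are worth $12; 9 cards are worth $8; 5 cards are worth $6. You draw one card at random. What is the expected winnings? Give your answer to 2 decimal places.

$17.64

E[payout] = (5/22)·50 + (3/22)·12 + (9/22)·8 + (5/22)·6 = 194/11
≈ $17.64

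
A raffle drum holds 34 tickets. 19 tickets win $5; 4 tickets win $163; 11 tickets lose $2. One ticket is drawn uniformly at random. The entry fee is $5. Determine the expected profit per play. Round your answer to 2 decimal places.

$16.32

E[payout] = (19/34)·5 + (4/34)·163 + (11/34)·(-2) = 725/34
Expected profit = 725/34 − 5 = 555/34 ≈ $16.32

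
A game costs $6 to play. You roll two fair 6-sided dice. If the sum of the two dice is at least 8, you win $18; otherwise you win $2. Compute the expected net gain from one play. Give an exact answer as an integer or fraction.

E[payout] = (7/12)·2 + (5/12)·18 = 26/3
Expected profit = 26/3 − 6 = 8/3

8/3 dollars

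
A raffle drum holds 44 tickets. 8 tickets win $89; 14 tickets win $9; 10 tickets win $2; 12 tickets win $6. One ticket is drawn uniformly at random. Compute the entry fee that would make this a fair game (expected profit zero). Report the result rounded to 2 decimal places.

$21.14

E[payout] = (8/44)·89 + (14/44)·9 + (10/44)·2 + (12/44)·6 = 465/22
Fair fee = E[payout] = 465/22 ≈ $21.14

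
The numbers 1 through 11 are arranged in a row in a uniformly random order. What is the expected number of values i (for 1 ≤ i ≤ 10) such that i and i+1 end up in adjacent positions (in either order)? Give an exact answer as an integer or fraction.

For each i ∈ {1,…,10}, let Xᵢ = 1 if i and i+1 are adjacent. P(Xᵢ=1) = 2·(11−1)!/11! = 2/11.
By linearity, E[ΣXᵢ] = (10)·(2/11) = 20/11.

20/11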